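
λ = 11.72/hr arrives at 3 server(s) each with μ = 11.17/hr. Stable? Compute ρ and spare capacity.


Total capacity cμ = 3·11.17 = 33.51/hr
ρ = λ/(cμ) = 11.72/33.51 = 0.3497
Stable ⇔ ρ < 1: YES
Spare capacity = cμ − λ = 33.51 − 11.72 = 21.79/hr

Final: ρ = 0.3497; stable; margin = 21.79/hr


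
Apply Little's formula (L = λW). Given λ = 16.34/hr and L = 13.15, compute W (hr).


W = L/λ = 13.15/16.34 = 0.8048 hr

Final: 0.8048 hr


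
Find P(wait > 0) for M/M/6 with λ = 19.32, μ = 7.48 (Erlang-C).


a = λ/μ = 2.5829; ρ = a/6 = 0.4305
P₀ = 0.075036 (from M/M/c formula)
C(c,a) = [a^c/(c!(1−ρ))]·P₀ = [296.91569/(720·0.5695)]·0.075036
= 0.72409·0.075036 = 0.054333

Final: 0.054333


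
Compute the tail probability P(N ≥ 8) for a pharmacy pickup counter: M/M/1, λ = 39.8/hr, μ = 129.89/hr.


ρ = 39.8/129.89 = 0.3064
P(N ≥ n) = ρ^n = 0.3064^8 = 0.00007771

Final: 0.00007771


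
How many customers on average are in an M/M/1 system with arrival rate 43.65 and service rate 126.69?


ρ = λ/μ = 43.65/126.69 = 0.3445
L = ρ/(1−ρ) = 0.3445/(1 − 0.3445) = 0.3445/0.6555 = 0.5257

Final: 0.5257


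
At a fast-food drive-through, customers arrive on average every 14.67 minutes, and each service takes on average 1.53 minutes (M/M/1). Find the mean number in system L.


λ = 60/14.67 = 4.0900 /hr
μ = 60/1.53 = 39.2157 /hr
ρ = λ/μ = 4.0900/39.2157 = 0.1043
L = ρ/(1−ρ) = 0.1043/0.8957 = 0.1164

Final: 0.1164


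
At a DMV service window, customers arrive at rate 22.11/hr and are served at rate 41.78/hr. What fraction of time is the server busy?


ρ = λ/μ = 22.11/41.78 = 0.5292

Final: 0.5292


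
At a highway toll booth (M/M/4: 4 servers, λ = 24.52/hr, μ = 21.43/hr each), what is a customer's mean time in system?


a = 1.1442; ρ = 0.2860; P₀ = 0.317616
Lq = P₀·a^c·ρ/(c!(1−ρ)²) = 0.01273
Wq = Lq/λ = 0.01273/24.52 = 0.0005191 hr
W = Wq + 1/μ = 0.0005191 + 0.04666 = 0.04718 hr

Final: 0.04718 hr


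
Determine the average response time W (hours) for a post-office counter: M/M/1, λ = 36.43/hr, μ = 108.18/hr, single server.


W = 1/(μ−λ) = 1/(108.18 − 36.43) = 1/71.75 = 0.01394 hr

Final: 0.01394 hr


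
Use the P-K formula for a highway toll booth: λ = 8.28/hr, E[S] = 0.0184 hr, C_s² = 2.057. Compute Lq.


ρ = λ·E[S] = 8.28·0.0184 = 0.1524
Lq = ρ²(1+C_s²)/(2(1−ρ)) = 0.02321·(1+2.057)/(2·0.8476)
= 0.02321·3.0570/1.6953 = 0.04185

Final: 0.04185


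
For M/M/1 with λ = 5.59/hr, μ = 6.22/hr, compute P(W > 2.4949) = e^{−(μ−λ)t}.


W ~ Exponential(μ−λ) for M/M/1.
μ − λ = 6.22 − 5.59 = 0.6300
P(W > t) = e^{−(μ−λ)t} = e^{−1.5718} = 0.207674

Final: 0.207674


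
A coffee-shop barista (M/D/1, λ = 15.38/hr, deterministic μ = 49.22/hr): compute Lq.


ρ = 15.38/49.22 = 0.3125
M/D/1: Lq = ρ²/(2(1−ρ)) = 0.09764/(2·0.6875) = 0.07101

Final: 0.07101


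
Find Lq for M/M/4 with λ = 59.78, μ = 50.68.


a = λ/μ = 1.1796; ρ = a/4 = 0.2949
P₀ = 0.306451
Lq = P₀·a^c·ρ / (c!·(1−ρ)²) = 0.306451·1.93587·0.2949/(24·0.49718)
= 0.01466

Final: 0.01466


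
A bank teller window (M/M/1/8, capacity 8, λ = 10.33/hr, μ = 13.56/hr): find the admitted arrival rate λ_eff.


ρ = 0.7618; P_K = (1−ρ)ρ^8/(1−ρ^9) = 0.029574
λ_eff = λ(1 − P_K) = 10.33·(1 − 0.029574) = 10.33·0.970426 = 10.0245 /hr

Final: 10.0245 /hr


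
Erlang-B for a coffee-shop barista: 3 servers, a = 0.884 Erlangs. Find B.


B(c,a) = (a^c/c!) / Σ_{k=0}^{c} a^k/k!
a^3/3! = 0.115135
Σ terms (k=0..3): 1.00000 + 0.88400 + 0.39073 + 0.11513 = 2.389863
B = 0.115135/2.389863 = 0.048176

Final: 0.048176


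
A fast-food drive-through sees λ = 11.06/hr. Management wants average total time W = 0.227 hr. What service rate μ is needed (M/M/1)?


W = 1/(μ−λ) ⇒ μ − λ = 1/W = 1/0.227 = 4.4053
μ = λ + 1/W = 11.06 + 4.4053 = 15.4653 per hr

Final: 15.4653 /hr


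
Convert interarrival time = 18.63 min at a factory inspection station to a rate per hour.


λ = 1/(interarrival time) in consistent units.
1 hour = 60 min, so λ = 60/18.63 = 3.2206 per hour

Final: 3.2206 /hr


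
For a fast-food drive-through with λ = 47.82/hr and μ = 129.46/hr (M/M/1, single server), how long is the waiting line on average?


ρ = 47.82/129.46 = 0.3694
Lq = ρ²/(1−ρ) = 0.1364/0.6306 = 0.2164

Final: 0.2164


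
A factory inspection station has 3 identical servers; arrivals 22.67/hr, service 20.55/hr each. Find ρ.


ρ = λ/(cμ) = 22.67/(3·20.55) = 22.67/61.65 = 0.3677

Final: 0.3677


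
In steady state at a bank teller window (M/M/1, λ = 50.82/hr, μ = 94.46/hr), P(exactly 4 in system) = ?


ρ = 50.82/94.46 = 0.5380
P_n = (1−ρ)·ρ^n = (1 − 0.5380)·0.5380^4 = 0.4620·0.083781 = 0.038706

Final: 0.038706


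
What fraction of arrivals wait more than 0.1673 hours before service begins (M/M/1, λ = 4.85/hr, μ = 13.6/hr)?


ρ = 4.85/13.6 = 0.3566
P(Wq > t) = ρ·e^{−(μ−λ)t} = 0.3566·e^{−1.4639}
= 0.3566·0.231338 = 0.082499

Final: 0.082499


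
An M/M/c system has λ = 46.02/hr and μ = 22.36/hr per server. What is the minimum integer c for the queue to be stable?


Stability requires cμ > λ ⇔ c > λ/μ.
λ/μ = 46.02/22.36 = 2.0581
Minimum integer c = ⌊2.0581⌋ + 1 = 3
Check: 3·22.36 = 67.08 > 46.02, while 2·22.36 = 44.72 ≤ 46.02

Final: 3 servers


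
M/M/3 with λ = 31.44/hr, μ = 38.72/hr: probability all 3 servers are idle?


a = λ/μ = 31.44/38.72 = 0.8120; ρ = a/c = 0.2707
Σ_{k=0}^{2} a^k/k! (terms k=0..2) = 1.00000 + 0.81198 + 0.32966 = 2.14164
Tail: a^3/(3!(1−ρ)) = 0.53535/(6·0.7293) = 0.12234
P₀ = 1/(2.14164 + 0.12234) = 1/2.26398 = 0.441700

Final: 0.441700


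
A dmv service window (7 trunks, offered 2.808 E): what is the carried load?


B(7,2.808) = 0.016613 (Erlang-B)
Carried load = a(1 − B) = 2.808·(1 − 0.016613) = 2.808·0.983387 = 2.7614 E

Final: 2.7614 Erlangs


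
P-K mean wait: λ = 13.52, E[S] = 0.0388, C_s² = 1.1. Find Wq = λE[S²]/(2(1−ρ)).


ρ = λ·E[S] = 13.52·0.0388 = 0.5246
E[S²] = E[S]²(1+C_s²) = 0.0388²·(1+1.1) = 0.003161
Wq = λ·E[S²]/(2(1−ρ)) = 13.52·0.003161/(2·0.4754) = 0.04495 hr

Final: 0.04495 hr


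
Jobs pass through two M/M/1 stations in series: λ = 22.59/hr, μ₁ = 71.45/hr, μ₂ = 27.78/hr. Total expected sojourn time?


Each node sees arrival rate λ = 22.59/hr (tandem ⇒ throughput preserved).
W₁ = 1/(μ₁−λ) = 1/(71.45−22.59) = 0.02047 hr
W₂ = 1/(μ₂−λ) = 1/(27.78−22.59) = 0.19268 hr
W_total = W₁ + W₂ = 0.02047 + 0.19268 = 0.21314 hr

Final: 0.21314 hr


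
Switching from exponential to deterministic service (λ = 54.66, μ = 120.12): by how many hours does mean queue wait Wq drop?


ρ = 54.66/120.12 = 0.4550
Wq(M/M/1) = ρ/(μ−λ) = 0.4550/65.46 = 0.006951 hr
Wq(M/D/1) = ρ/(2(μ−λ)) = 0.003476 hr
Savings = 0.006951 − 0.003476 = 0.003476 hr

Final: 0.003476 hr


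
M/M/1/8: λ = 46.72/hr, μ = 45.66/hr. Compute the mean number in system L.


ρ = 46.72/45.66 = 1.0232
L = ρ[1 − (K+1)ρ^K + Kρ^(K+1)] / [(1−ρ)(1−ρ^(K+1))]
Numerator: 1.0232·(1 − 9·1.201532 + 8·1.229426) = 0.022119
Denominator: (-0.02322)·(-0.229426) = 0.005326
L = 0.022119/0.005326 = 4.1529

Final: 4.1529


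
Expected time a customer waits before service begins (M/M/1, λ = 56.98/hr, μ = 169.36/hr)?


ρ = 56.98/169.36 = 0.3364
Wq = ρ/(μ−λ) = 0.3364/(169.36 − 56.98) = 0.3364/112.38 = 0.002994 hr

Final: 0.002994 hr


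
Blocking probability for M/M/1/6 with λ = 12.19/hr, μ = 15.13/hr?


ρ = λ/μ = 12.19/15.13 = 0.8057
P_K = (1−ρ)ρ^K/(1−ρ^(K+1)) = (0.1943·0.273520)/(1 − 0.220370)
= 0.053149/0.779630 = 0.068172

Final: 0.068172


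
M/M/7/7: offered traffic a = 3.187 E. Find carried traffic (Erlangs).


B(7,3.187) = 0.027820 (Erlang-B)
Carried load = a(1 − B) = 3.187·(1 − 0.027820) = 3.187·0.972180 = 3.0983 E

Final: 3.0983 Erlangs


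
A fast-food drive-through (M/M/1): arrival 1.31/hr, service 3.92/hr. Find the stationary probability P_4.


ρ = 1.31/3.92 = 0.3342
P_n = (1−ρ)·ρ^n = (1 − 0.3342)·0.3342^4 = 0.6658·0.012472 = 0.008304

Final: 0.008304


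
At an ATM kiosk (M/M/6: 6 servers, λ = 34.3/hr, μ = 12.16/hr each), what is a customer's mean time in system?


a = 2.8207; ρ = 0.4701; P₀ = 0.058874
Lq = P₀·a^c·ρ/(c!(1−ρ)²) = 0.06896
Wq = Lq/λ = 0.06896/34.3 = 0.002011 hr
W = Wq + 1/μ = 0.002011 + 0.08224 = 0.08425 hr

Final: 0.08425 hr


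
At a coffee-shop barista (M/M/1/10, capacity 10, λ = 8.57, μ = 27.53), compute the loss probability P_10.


ρ = λ/μ = 8.57/27.53 = 0.3113
P_K = (1−ρ)ρ^K/(1−ρ^(K+1)) = (0.6887·0.000008546)/(1 − 0.000002660)
= 0.000005885/0.999997 = 0.000005885

Final: 0.000005885


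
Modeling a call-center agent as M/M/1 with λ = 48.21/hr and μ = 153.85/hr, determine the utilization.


ρ = λ/μ = 48.21/153.85 = 0.3134

Final: 0.3134


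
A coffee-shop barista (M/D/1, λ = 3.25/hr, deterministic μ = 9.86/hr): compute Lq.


ρ = 3.25/9.86 = 0.3296
M/D/1: Lq = ρ²/(2(1−ρ)) = 0.1086/(2·0.6704) = 0.08103

Final: 0.08103


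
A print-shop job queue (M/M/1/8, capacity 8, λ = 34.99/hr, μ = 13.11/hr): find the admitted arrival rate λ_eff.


ρ = 2.6690; P_K = (1−ρ)ρ^8/(1−ρ^9) = 0.625413
λ_eff = λ(1 − P_K) = 34.99·(1 − 0.625413) = 34.99·0.374587 = 13.1068 /hr

Final: 13.1068 /hr


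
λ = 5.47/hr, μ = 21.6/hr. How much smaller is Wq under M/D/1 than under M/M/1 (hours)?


ρ = 5.47/21.6 = 0.2532
Wq(M/M/1) = ρ/(μ−λ) = 0.2532/16.13 = 0.01570 hr
Wq(M/D/1) = ρ/(2(μ−λ)) = 0.007850 hr
Savings = 0.01570 − 0.007850 = 0.007850 hr

Final: 0.007850 hr


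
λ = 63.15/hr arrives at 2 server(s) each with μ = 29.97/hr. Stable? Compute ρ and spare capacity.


Total capacity cμ = 2·29.97 = 59.94/hr
ρ = λ/(cμ) = 63.15/59.94 = 1.0536
Stable ⇔ ρ < 1: NO
Spare capacity = cμ − λ = 59.94 − 63.15 = -3.21/hr

Final: ρ = 1.0536; unstable; margin = -3.21/hr


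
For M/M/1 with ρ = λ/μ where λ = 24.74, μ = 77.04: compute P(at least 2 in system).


ρ = 24.74/77.04 = 0.3211
P(N ≥ n) = ρ^n = 0.3211^2 = 0.103126

Final: 0.103126


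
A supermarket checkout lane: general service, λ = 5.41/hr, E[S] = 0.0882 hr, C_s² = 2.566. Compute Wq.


ρ = λ·E[S] = 5.41·0.0882 = 0.4772
E[S²] = E[S]²(1+C_s²) = 0.0882²·(1+2.566) = 0.027741
Wq = λ·E[S²]/(2(1−ρ)) = 5.41·0.027741/(2·0.5228) = 0.14352 hr

Final: 0.14352 hr


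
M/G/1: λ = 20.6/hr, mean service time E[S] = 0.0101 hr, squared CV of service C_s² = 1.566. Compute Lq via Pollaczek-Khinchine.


ρ = λ·E[S] = 20.6·0.0101 = 0.2081
Lq = ρ²(1+C_s²)/(2(1−ρ)) = 0.04329·(1+1.566)/(2·0.7919)
= 0.04329·2.5660/1.5839 = 0.07013

Final: 0.07013


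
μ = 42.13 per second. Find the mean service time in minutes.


Mean service time = 1/μ = 1/42.13 second = 0.02374 second
In minutes: 0.02374 × 0.0166667 = 0.0003956 min

Final: 0.0003956 min


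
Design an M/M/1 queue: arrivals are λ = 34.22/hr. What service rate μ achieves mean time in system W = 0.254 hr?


W = 1/(μ−λ) ⇒ μ − λ = 1/W = 1/0.254 = 3.9370
μ = λ + 1/W = 34.22 + 3.9370 = 38.1570 per hr

Final: 38.1570 /hr


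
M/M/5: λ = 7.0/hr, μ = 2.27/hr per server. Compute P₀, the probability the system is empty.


a = λ/μ = 7.0/2.27 = 3.0837; ρ = a/c = 0.6167
Σ_{k=0}^{4} a^k/k! (terms k=0..4) = 1.00000 + 3.08370 + 4.75460 + 4.88726 + 3.76771 = 17.49327
Tail: a^5/(5!(1−ρ)) = 278.84375/(120·0.3833) = 6.06298
P₀ = 1/(17.49327 + 6.06298) = 1/23.55626 = 0.042452

Final: 0.042452


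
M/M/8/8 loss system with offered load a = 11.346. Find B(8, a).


B(c,a) = (a^c/c!) / Σ_{k=0}^{c} a^k/k!
a^8/8! = 6811.169850
Σ terms (k=0..8): 1.00000 + 11.34600 + 64.36586 + 243.43167 + 690.49395 + 1566.86886 + 2962.94902 + 4802.51708 + 6811.16985 = 17154.142290
B = 6811.169850/17154.142290 = 0.397057

Final: 0.397057


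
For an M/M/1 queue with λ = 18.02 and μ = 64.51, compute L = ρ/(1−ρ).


ρ = λ/μ = 18.02/64.51 = 0.2793
L = ρ/(1−ρ) = 0.2793/(1 − 0.2793) = 0.2793/0.7207 = 0.3876

Final: 0.3876


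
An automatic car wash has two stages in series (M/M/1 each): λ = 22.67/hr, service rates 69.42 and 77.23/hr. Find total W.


Each node sees arrival rate λ = 22.67/hr (tandem ⇒ throughput preserved).
W₁ = 1/(μ₁−λ) = 1/(69.42−22.67) = 0.02139 hr
W₂ = 1/(μ₂−λ) = 1/(77.23−22.67) = 0.01833 hr
W_total = W₁ + W₂ = 0.02139 + 0.01833 = 0.03972 hr

Final: 0.03972 hr


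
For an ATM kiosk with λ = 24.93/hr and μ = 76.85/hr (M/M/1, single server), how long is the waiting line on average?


ρ = 24.93/76.85 = 0.3244
Lq = ρ²/(1−ρ) = 0.1052/0.6756 = 0.1558

Final: 0.1558


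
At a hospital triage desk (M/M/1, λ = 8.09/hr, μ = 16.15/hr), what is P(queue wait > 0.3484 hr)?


ρ = 8.09/16.15 = 0.5009
P(Wq > t) = ρ·e^{−(μ−λ)t} = 0.5009·e^{−2.8081}
= 0.5009·0.060319 = 0.030216

Final: 0.030216


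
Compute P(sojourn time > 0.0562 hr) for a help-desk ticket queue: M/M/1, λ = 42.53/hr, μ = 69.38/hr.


W ~ Exponential(μ−λ) for M/M/1.
μ − λ = 69.38 − 42.53 = 26.8500
P(W > t) = e^{−(μ−λ)t} = e^{−1.5090} = 0.221138

Final: 0.221138


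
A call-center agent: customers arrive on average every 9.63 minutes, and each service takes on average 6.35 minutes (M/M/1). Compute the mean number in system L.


λ = 60/9.63 = 6.2305 /hr
μ = 60/6.35 = 9.4488 /hr
ρ = λ/μ = 6.2305/9.4488 = 0.6594
L = ρ/(1−ρ) = 0.6594/0.3406 = 1.9360

Final: 1.9360


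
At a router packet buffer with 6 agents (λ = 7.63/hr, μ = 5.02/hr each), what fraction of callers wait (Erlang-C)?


a = λ/μ = 1.5199; ρ = a/6 = 0.2533
P₀ = 0.218670 (from M/M/c formula)
C(c,a) = [a^c/(c!(1−ρ))]·P₀ = [12.32892/(720·0.7467)]·0.218670
= 0.02293·0.218670 = 0.005015

Final: 0.005015


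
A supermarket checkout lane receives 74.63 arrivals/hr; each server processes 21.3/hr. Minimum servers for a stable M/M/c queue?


Stability requires cμ > λ ⇔ c > λ/μ.
λ/μ = 74.63/21.3 = 3.5038
Minimum integer c = ⌊3.5038⌋ + 1 = 4
Check: 4·21.3 = 85.20 > 74.63, while 3·21.3 = 63.90 ≤ 74.63

Final: 4 servers


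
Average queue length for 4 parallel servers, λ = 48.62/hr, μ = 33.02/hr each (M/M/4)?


a = λ/μ = 1.4724; ρ = a/4 = 0.3681
P₀ = 0.227350
Lq = P₀·a^c·ρ / (c!·(1−ρ)²) = 0.227350·4.70058·0.3681/(24·0.39928)
= 0.04105

Final: 0.04105


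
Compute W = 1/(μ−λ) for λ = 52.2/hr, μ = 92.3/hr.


W = 1/(μ−λ) = 1/(92.3 − 52.2) = 1/40.10 = 0.02494 hr

Final: 0.02494 hr


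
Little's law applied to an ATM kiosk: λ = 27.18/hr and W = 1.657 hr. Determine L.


L = λW = 27.18·1.657 = 45.0373

Final: 45.0373


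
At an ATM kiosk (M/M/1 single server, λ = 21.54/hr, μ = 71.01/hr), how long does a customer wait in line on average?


ρ = 21.54/71.01 = 0.3033
Wq = ρ/(μ−λ) = 0.3033/(71.01 − 21.54) = 0.3033/49.47 = 0.006132 hr

Final: 0.006132 hr


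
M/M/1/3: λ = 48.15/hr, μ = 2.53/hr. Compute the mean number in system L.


ρ = 48.15/2.53 = 19.0316
L = ρ[1 − (K+1)ρ^K + Kρ^(K+1)] / [(1−ρ)(1−ρ^(K+1))]
Numerator: 19.0316·(1 − 4·6893.302083 + 3·131190.709601) = 6965571.608986
Denominator: (-18.0316)·(-131189.709601) = 2365563.064035
L = 6965571.608986/2365563.064035 = 2.9446

Final: 2.9446


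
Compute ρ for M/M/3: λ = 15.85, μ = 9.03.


ρ = λ/(cμ) = 15.85/(3·9.03) = 15.85/27.09 = 0.5851

Final: 0.5851


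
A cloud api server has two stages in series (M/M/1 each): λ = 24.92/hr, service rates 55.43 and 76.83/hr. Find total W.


Each node sees arrival rate λ = 24.92/hr (tandem ⇒ throughput preserved).
W₁ = 1/(μ₁−λ) = 1/(55.43−24.92) = 0.03278 hr
W₂ = 1/(μ₂−λ) = 1/(76.83−24.92) = 0.01926 hr
W_total = W₁ + W₂ = 0.03278 + 0.01926 = 0.05204 hr

Final: 0.05204 hr


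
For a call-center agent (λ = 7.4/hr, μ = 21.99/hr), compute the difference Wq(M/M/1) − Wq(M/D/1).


ρ = 7.4/21.99 = 0.3365
Wq(M/M/1) = ρ/(μ−λ) = 0.3365/14.59 = 0.02306 hr
Wq(M/D/1) = ρ/(2(μ−λ)) = 0.01153 hr
Savings = 0.02306 − 0.01153 = 0.01153 hr

Final: 0.01153 hr


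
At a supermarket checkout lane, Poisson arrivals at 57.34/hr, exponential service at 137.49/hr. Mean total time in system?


W = 1/(μ−λ) = 1/(137.49 − 57.34) = 1/80.15 = 0.01248 hr

Final: 0.01248 hr


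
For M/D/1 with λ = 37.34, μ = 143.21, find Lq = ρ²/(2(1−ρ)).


ρ = 37.34/143.21 = 0.2607
M/D/1: Lq = ρ²/(2(1−ρ)) = 0.06798/(2·0.7393) = 0.04598

Final: 0.04598


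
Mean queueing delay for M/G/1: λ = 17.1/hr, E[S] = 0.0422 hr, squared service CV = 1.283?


ρ = λ·E[S] = 17.1·0.0422 = 0.7216
E[S²] = E[S]²(1+C_s²) = 0.0422²·(1+1.283) = 0.004066
Wq = λ·E[S²]/(2(1−ρ)) = 17.1·0.004066/(2·0.2784) = 0.12487 hr

Final: 0.12487 hr


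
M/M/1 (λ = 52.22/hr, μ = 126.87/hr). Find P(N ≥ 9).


ρ = 52.22/126.87 = 0.4116
P(N ≥ n) = ρ^n = 0.4116^9 = 0.0003391

Final: 0.0003391


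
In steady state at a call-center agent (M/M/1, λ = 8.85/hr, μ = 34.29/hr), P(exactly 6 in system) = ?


ρ = 8.85/34.29 = 0.2581
P_n = (1−ρ)·ρ^n = (1 − 0.2581)·0.2581^6 = 0.7419·0.0002956 = 0.0002193

Final: 0.0002193


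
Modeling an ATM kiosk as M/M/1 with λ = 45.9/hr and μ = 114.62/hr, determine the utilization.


ρ = λ/μ = 45.9/114.62 = 0.4005

Final: 0.4005


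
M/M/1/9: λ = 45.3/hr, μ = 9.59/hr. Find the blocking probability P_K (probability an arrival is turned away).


ρ = λ/μ = 45.3/9.59 = 4.7237
P_K = (1−ρ)ρ^K/(1−ρ^(K+1)) = (-3.7237·1170890.691974)/(1 − 5530901.808805)
= -4360011.116831/-5530900.808805 = 0.788300

Final: 0.788300


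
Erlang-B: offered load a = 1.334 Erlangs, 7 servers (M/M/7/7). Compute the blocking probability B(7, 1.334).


B(c,a) = (a^c/c!) / Σ_{k=0}^{c} a^k/k!
a^7/7! = 0.001492
Σ terms (k=0..7): 1.00000 + 1.33400 + 0.88978 + 0.39565 + 0.13195 + 0.03520 + 0.007827 + 0.001492 = 3.795907
B = 0.001492/3.795907 = 0.0003930

Final: 0.0003930


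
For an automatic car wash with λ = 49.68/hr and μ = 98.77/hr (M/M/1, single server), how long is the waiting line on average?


ρ = 49.68/98.77 = 0.5030
Lq = ρ²/(1−ρ) = 0.2530/0.4970 = 0.5090

Final: 0.5090


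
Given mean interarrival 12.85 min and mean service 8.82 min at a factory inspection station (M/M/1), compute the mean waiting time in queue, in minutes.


λ = 60/12.85 = 4.6693 /hr
μ = 60/8.82 = 6.8027 /hr
ρ = λ/μ = 4.6693/6.8027 = 0.6864
Wq = ρ/(μ−λ) = 0.6864/(6.8027−4.6693) = 0.32172 hr
In minutes: 0.32172·60 = 19.303 min

Final: 19.303 min


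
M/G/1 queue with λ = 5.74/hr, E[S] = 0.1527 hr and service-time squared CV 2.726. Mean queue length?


ρ = λ·E[S] = 5.74·0.1527 = 0.8765
Lq = ρ²(1+C_s²)/(2(1−ρ)) = 0.7682·(1+2.726)/(2·0.1235)
= 0.7682·3.7260/0.2470 = 11.58886

Final: 11.58886


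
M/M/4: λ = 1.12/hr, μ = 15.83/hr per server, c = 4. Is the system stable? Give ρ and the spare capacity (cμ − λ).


Total capacity cμ = 4·15.83 = 63.32/hr
ρ = λ/(cμ) = 1.12/63.32 = 0.01769
Stable ⇔ ρ < 1: YES
Spare capacity = cμ − λ = 63.32 − 1.12 = 62.20/hr

Final: ρ = 0.01769; stable; margin = 62.20/hr


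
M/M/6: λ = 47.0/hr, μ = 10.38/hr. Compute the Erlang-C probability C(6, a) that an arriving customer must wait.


a = λ/μ = 4.5279; ρ = a/6 = 0.7547
P₀ = 0.008817 (from M/M/c formula)
C(c,a) = [a^c/(c!(1−ρ))]·P₀ = [8617.93128/(720·0.2453)]·0.008817
= 48.78606·0.008817 = 0.430166

Final: 0.430166


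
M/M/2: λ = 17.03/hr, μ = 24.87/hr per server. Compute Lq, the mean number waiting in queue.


a = λ/μ = 0.6848; ρ = a/2 = 0.3424
P₀ = 0.489891
Lq = P₀·a^c·ρ / (c!·(1−ρ)²) = 0.489891·0.46890·0.3424/(2·0.43246)
= 0.09093

Final: 0.09093


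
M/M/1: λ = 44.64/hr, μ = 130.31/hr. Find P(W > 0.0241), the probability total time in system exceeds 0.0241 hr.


W ~ Exponential(μ−λ) for M/M/1.
μ − λ = 130.31 − 44.64 = 85.6700
P(W > t) = e^{−(μ−λ)t} = e^{−2.0646} = 0.126863

Final: 0.126863


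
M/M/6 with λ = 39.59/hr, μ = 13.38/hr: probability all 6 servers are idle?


a = λ/μ = 39.59/13.38 = 2.9589; ρ = a/c = 0.4931
Σ_{k=0}^{5} a^k/k! (terms k=0..5) = 1.00000 + 2.95889 + 4.37753 + 4.31755 + 3.19379 + 1.89002 = 17.73777
Tail: a^6/(6!(1−ρ)) = 671.08314/(720·0.5069) = 1.83892
P₀ = 1/(17.73777 + 1.83892) = 1/19.57670 = 0.051081

Final: 0.051081


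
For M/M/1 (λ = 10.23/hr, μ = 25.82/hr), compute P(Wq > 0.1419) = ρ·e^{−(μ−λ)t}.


ρ = 10.23/25.82 = 0.3962
P(Wq > t) = ρ·e^{−(μ−λ)t} = 0.3962·e^{−2.2122}
= 0.3962·0.109457 = 0.043367

Final: 0.043367


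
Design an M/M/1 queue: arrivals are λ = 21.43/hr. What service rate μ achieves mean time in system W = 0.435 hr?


W = 1/(μ−λ) ⇒ μ − λ = 1/W = 1/0.435 = 2.2989
μ = λ + 1/W = 21.43 + 2.2989 = 23.7289 per hr

Final: 23.7289 /hr


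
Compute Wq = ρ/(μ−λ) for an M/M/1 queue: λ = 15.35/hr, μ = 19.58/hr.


ρ = 15.35/19.58 = 0.7840
Wq = ρ/(μ−λ) = 0.7840/(19.58 − 15.35) = 0.7840/4.23 = 0.1853 hr

Final: 0.1853 hr


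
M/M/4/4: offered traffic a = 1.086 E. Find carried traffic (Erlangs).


B(4,1.086) = 0.019666 (Erlang-B)
Carried load = a(1 − B) = 1.086·(1 − 0.019666) = 1.086·0.980334 = 1.0646 E

Final: 1.0646 Erlangs


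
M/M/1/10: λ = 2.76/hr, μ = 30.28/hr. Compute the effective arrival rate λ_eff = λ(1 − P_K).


ρ = 0.09115; P_K = (1−ρ)ρ^10/(1−ρ^11) = 3.598e-11
λ_eff = λ(1 − P_K) = 2.76·(1 − 3.598e-11) = 2.76·1.000000 = 2.7600 /hr

Final: 2.7600 /hr


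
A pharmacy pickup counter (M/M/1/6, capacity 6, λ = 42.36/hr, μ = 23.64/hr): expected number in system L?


ρ = 42.36/23.64 = 1.7919
L = ρ[1 − (K+1)ρ^K + Kρ^(K+1)] / [(1−ρ)(1−ρ^(K+1))]
Numerator: 1.7919·(1 − 7·33.101744 + 6·59.314293) = 224.295747
Denominator: (-0.7919)·(-58.314293) = 46.177815
L = 224.295747/46.177815 = 4.8572

Final: 4.8572


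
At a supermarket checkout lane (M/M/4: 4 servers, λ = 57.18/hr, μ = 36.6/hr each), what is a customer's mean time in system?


a = 1.5623; ρ = 0.3906; P₀ = 0.207232
Lq = P₀·a^c·ρ/(c!(1−ρ)²) = 0.05410
Wq = Lq/λ = 0.05410/57.18 = 0.0009460 hr
W = Wq + 1/μ = 0.0009460 + 0.02732 = 0.02827 hr

Final: 0.02827 hr


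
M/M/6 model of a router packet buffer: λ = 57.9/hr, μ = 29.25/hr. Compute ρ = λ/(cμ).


ρ = λ/(cμ) = 57.9/(6·29.25) = 57.9/175.50 = 0.3299

Final: 0.3299


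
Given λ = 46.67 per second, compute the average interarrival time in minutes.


Mean interarrival time = 1/λ = 1/46.67 second = 0.02143 second
In minutes: 0.02143 × 0.0166667 = 0.0003571 min

Final: 0.0003571 min


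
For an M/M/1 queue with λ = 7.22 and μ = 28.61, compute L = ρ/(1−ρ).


ρ = λ/μ = 7.22/28.61 = 0.2524
L = ρ/(1−ρ) = 0.2524/(1 − 0.2524) = 0.2524/0.7476 = 0.3375

Final: 0.3375


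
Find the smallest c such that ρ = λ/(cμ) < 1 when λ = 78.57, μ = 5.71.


Stability requires cμ > λ ⇔ c > λ/μ.
λ/μ = 78.57/5.71 = 13.7601
Minimum integer c = ⌊13.7601⌋ + 1 = 14
Check: 14·5.71 = 79.94 > 78.57, while 13·5.71 = 74.23 ≤ 78.57

Final: 14 servers


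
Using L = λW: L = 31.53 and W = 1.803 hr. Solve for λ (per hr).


λ = L/W = 31.53/1.803 = 17.4875 /hr

Final: 17.4875 /hr


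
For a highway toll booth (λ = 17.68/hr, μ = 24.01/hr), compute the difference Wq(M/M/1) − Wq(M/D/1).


ρ = 17.68/24.01 = 0.7364
Wq(M/M/1) = ρ/(μ−λ) = 0.7364/6.33 = 0.11633 hr
Wq(M/D/1) = ρ/(2(μ−λ)) = 0.05816 hr
Savings = 0.11633 − 0.05816 = 0.05816 hr

Final: 0.05816 hr


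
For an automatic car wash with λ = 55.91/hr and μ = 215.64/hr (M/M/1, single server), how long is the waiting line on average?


ρ = 55.91/215.64 = 0.2593
Lq = ρ²/(1−ρ) = 0.06722/0.7407 = 0.09075

Final: 0.09075


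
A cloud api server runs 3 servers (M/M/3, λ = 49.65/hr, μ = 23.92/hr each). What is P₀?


a = λ/μ = 49.65/23.92 = 2.0757; ρ = a/c = 0.6919
Σ_{k=0}^{2} a^k/k! (terms k=0..2) = 1.00000 + 2.07567 + 2.15420 = 5.22987
Tail: a^3/(3!(1−ρ)) = 8.94281/(6·0.3081) = 4.83745
P₀ = 1/(5.22987 + 4.83745) = 1/10.06732 = 0.099331

Final: 0.099331


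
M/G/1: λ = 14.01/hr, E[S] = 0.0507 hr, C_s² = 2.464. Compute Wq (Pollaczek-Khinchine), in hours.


ρ = λ·E[S] = 14.01·0.0507 = 0.7103
E[S²] = E[S]²(1+C_s²) = 0.0507²·(1+2.464) = 0.008904
Wq = λ·E[S²]/(2(1−ρ)) = 14.01·0.008904/(2·0.2897) = 0.21531 hr

Final: 0.21531 hr


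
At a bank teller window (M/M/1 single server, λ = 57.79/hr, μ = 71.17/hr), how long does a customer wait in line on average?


ρ = 57.79/71.17 = 0.8120
Wq = ρ/(μ−λ) = 0.8120/(71.17 − 57.79) = 0.8120/13.38 = 0.06069 hr

Final: 0.06069 hr


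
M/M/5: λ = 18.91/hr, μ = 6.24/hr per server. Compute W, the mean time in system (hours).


a = 3.0304; ρ = 0.6061; P₀ = 0.045082
Lq = P₀·a^c·ρ/(c!(1−ρ)²) = 0.37506
Wq = Lq/λ = 0.37506/18.91 = 0.01983 hr
W = Wq + 1/μ = 0.01983 + 0.16026 = 0.18009 hr

Final: 0.18009 hr


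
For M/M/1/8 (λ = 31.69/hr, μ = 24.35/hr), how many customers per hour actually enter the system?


ρ = 1.3014; P_K = (1−ρ)ρ^8/(1−ρ^9) = 0.255471
λ_eff = λ(1 − P_K) = 31.69·(1 − 0.255471) = 31.69·0.744529 = 23.5941 /hr

Final: 23.5941 /hr


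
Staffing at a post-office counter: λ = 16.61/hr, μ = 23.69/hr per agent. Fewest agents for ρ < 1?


Stability requires cμ > λ ⇔ c > λ/μ.
λ/μ = 16.61/23.69 = 0.7011
Minimum integer c = ⌊0.7011⌋ + 1 = 1
Check: 1·23.69 = 23.69 > 16.61, while 0·23.69 = 0.00 ≤ 16.61

Final: 1 servers


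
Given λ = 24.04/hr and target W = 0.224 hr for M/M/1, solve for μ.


W = 1/(μ−λ) ⇒ μ − λ = 1/W = 1/0.224 = 4.4643
μ = λ + 1/W = 24.04 + 4.4643 = 28.5043 per hr

Final: 28.5043 /hr


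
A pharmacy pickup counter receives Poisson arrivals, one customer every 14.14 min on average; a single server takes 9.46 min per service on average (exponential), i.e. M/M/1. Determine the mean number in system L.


λ = 60/14.14 = 4.2433 /hr
μ = 60/9.46 = 6.3425 /hr
ρ = λ/μ = 4.2433/6.3425 = 0.6690
L = ρ/(1−ρ) = 0.6690/0.3310 = 2.0214

Final: 2.0214


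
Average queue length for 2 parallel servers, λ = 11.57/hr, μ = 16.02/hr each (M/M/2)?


a = λ/μ = 0.7222; ρ = a/2 = 0.3611
P₀ = 0.469388
Lq = P₀·a^c·ρ / (c!·(1−ρ)²) = 0.469388·0.52160·0.3611/(2·0.40818)
= 0.10830

Final: 0.10830


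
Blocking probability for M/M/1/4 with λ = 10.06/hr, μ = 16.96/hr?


ρ = λ/μ = 10.06/16.96 = 0.5932
P_K = (1−ρ)ρ^K/(1−ρ^(K+1)) = (0.4068·0.123791)/(1 − 0.073428)
= 0.050363/0.926572 = 0.054354

Final: 0.054354


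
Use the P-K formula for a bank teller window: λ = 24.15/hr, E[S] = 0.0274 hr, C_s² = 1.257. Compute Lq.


ρ = λ·E[S] = 24.15·0.0274 = 0.6617
Lq = ρ²(1+C_s²)/(2(1−ρ)) = 0.4379·(1+1.257)/(2·0.3383)
= 0.4379·2.2570/0.6766 = 1.46066

Final: 1.46066


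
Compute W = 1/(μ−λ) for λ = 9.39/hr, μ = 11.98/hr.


W = 1/(μ−λ) = 1/(11.98 − 9.39) = 1/2.59 = 0.3861 hr

Final: 0.3861 hr


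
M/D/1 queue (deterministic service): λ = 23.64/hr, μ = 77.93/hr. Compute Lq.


ρ = 23.64/77.93 = 0.3033
M/D/1: Lq = ρ²/(2(1−ρ)) = 0.09202/(2·0.6967) = 0.06605

Final: 0.06605


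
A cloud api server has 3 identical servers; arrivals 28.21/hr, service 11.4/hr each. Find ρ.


ρ = λ/(cμ) = 28.21/(3·11.4) = 28.21/34.20 = 0.8249

Final: 0.8249


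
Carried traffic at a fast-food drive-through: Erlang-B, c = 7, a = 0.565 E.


B(7,0.565) = 0.000002073 (Erlang-B)
Carried load = a(1 − B) = 0.565·(1 − 0.000002073) = 0.565·0.999998 = 0.5650 E

Final: 0.5650 Erlangs


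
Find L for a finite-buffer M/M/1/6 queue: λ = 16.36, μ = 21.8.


ρ = 16.36/21.8 = 0.7505
L = ρ[1 − (K+1)ρ^K + Kρ^(K+1)] / [(1−ρ)(1−ρ^(K+1))]
Numerator: 0.7505·(1 − 7·0.178633 + 6·0.134056) = 0.415687
Denominator: (0.2495)·(0.865944) = 0.216089
L = 0.415687/0.216089 = 1.9237

Final: 1.9237


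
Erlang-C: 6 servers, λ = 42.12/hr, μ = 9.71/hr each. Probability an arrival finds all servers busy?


a = λ/μ = 4.3378; ρ = a/6 = 0.7230
P₀ = 0.011198 (from M/M/c formula)
C(c,a) = [a^c/(c!(1−ρ))]·P₀ = [6662.15597/(720·0.2770)]·0.011198
= 33.40021·0.011198 = 0.374018

Final: 0.374018


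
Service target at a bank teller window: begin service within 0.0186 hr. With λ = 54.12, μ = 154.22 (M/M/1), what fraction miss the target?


ρ = 54.12/154.22 = 0.3509
P(Wq > t) = ρ·e^{−(μ−λ)t} = 0.3509·e^{−1.8619}
= 0.3509·0.155383 = 0.054528

Final: 0.054528


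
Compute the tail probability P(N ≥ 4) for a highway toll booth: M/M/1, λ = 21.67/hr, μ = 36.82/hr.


ρ = 21.67/36.82 = 0.5885
P(N ≥ n) = ρ^n = 0.5885^4 = 0.119978

Final: 0.119978


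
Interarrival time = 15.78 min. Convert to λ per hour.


λ = 1/(interarrival time) in consistent units.
1 hour = 60 min, so λ = 60/15.78 = 3.8023 per hour

Final: 3.8023 /hr


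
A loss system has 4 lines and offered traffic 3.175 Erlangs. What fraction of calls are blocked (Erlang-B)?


B(c,a) = (a^c/c!) / Σ_{k=0}^{c} a^k/k!
a^4/4! = 4.234125
Σ terms (k=0..4): 1.00000 + 3.17500 + 5.04031 + 5.33433 + 4.23413 = 18.783768
B = 4.234125/18.783768 = 0.225414

Final: 0.225414


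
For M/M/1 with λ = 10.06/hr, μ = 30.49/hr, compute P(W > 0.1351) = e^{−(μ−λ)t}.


W ~ Exponential(μ−λ) for M/M/1.
μ − λ = 30.49 − 10.06 = 20.4300
P(W > t) = e^{−(μ−λ)t} = e^{−2.7601} = 0.063286

Final: 0.063286


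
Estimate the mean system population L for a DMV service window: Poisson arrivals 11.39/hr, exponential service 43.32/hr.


ρ = λ/μ = 11.39/43.32 = 0.2629
L = ρ/(1−ρ) = 0.2629/(1 − 0.2629) = 0.2629/0.7371 = 0.3567

Final: 0.3567


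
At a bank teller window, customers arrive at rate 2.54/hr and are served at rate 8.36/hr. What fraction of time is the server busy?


ρ = λ/μ = 2.54/8.36 = 0.3038

Final: 0.3038


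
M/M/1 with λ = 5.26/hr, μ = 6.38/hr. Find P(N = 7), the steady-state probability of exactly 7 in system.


ρ = 5.26/6.38 = 0.8245
P_n = (1−ρ)·ρ^n = (1 − 0.8245)·0.8245^7 = 0.1755·0.258914 = 0.045452

Final: 0.045452


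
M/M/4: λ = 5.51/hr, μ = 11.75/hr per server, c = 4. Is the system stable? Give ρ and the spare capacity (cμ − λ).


Total capacity cμ = 4·11.75 = 47.00/hr
ρ = λ/(cμ) = 5.51/47.00 = 0.1172
Stable ⇔ ρ < 1: YES
Spare capacity = cμ − λ = 47.00 − 5.51 = 41.49/hr

Final: ρ = 0.1172; stable; margin = 41.49/hr


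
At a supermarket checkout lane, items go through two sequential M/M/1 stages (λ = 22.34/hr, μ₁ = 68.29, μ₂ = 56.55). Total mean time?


Each node sees arrival rate λ = 22.34/hr (tandem ⇒ throughput preserved).
W₁ = 1/(μ₁−λ) = 1/(68.29−22.34) = 0.02176 hr
W₂ = 1/(μ₂−λ) = 1/(56.55−22.34) = 0.02923 hr
W_total = W₁ + W₂ = 0.02176 + 0.02923 = 0.05099 hr

Final: 0.05099 hr


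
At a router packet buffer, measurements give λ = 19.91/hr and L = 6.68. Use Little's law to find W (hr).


W = L/λ = 6.68/19.91 = 0.3355 hr

Final: 0.3355 hr


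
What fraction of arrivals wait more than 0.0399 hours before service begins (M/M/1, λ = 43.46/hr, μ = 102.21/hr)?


ρ = 43.46/102.21 = 0.4252
P(Wq > t) = ρ·e^{−(μ−λ)t} = 0.4252·e^{−2.3441}
= 0.4252·0.095931 = 0.040790

Final: 0.040790


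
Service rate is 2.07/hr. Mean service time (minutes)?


Mean service time = 1/μ = 1/2.07 hour = 0.48309 hour
In minutes: 0.48309 × 60 = 28.9855 min

Final: 28.9855 min


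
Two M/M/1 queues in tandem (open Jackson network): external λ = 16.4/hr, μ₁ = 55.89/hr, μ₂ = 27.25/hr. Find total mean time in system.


Each node sees arrival rate λ = 16.4/hr (tandem ⇒ throughput preserved).
W₁ = 1/(μ₁−λ) = 1/(55.89−16.4) = 0.02532 hr
W₂ = 1/(μ₂−λ) = 1/(27.25−16.4) = 0.09217 hr
W_total = W₁ + W₂ = 0.02532 + 0.09217 = 0.11749 hr

Final: 0.11749 hr


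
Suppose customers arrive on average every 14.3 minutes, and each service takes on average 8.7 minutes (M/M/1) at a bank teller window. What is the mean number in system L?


λ = 60/14.3 = 4.1958 /hr
μ = 60/8.7 = 6.8966 /hr
ρ = λ/μ = 4.1958/6.8966 = 0.6084
L = ρ/(1−ρ) = 0.6084/0.3916 = 1.5536

Final: 1.5536


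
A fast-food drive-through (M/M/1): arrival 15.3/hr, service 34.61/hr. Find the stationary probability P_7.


ρ = 15.3/34.61 = 0.4421
P_n = (1−ρ)·ρ^n = (1 − 0.4421)·0.4421^7 = 0.5579·0.003299 = 0.001841

Final: 0.001841


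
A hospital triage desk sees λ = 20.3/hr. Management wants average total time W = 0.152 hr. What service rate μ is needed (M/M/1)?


W = 1/(μ−λ) ⇒ μ − λ = 1/W = 1/0.152 = 6.5789
μ = λ + 1/W = 20.3 + 6.5789 = 26.8789 per hr

Final: 26.8789 /hr


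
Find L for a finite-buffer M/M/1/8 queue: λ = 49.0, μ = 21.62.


ρ = 49.0/21.62 = 2.2664
L = ρ[1 − (K+1)ρ^K + Kρ^(K+1)] / [(1−ρ)(1−ρ^(K+1))]
Numerator: 2.2664·(1 − 9·696.182534 + 8·1577.842005) = 14410.109561
Denominator: (-1.2664)·(-1576.842005) = 1996.944223
L = 14410.109561/1996.944223 = 7.2161

Final: 7.2161


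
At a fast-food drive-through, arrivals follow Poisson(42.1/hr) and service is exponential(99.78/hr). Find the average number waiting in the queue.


ρ = 42.1/99.78 = 0.4219
Lq = ρ²/(1−ρ) = 0.1780/0.5781 = 0.3080

Final: 0.3080


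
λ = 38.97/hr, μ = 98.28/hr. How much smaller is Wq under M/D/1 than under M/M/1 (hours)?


ρ = 38.97/98.28 = 0.3965
Wq(M/M/1) = ρ/(μ−λ) = 0.3965/59.31 = 0.006686 hr
Wq(M/D/1) = ρ/(2(μ−λ)) = 0.003343 hr
Savings = 0.006686 − 0.003343 = 0.003343 hr

Final: 0.003343 hr


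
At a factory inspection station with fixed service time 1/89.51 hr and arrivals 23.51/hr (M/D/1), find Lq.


ρ = 23.51/89.51 = 0.2627
M/D/1: Lq = ρ²/(2(1−ρ)) = 0.06899/(2·0.7373) = 0.04678

Final: 0.04678


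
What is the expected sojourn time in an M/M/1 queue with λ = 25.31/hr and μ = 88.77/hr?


W = 1/(μ−λ) = 1/(88.77 − 25.31) = 1/63.46 = 0.01576 hr

Final: 0.01576 hr


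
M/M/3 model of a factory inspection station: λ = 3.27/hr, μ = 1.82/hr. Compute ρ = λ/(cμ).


ρ = λ/(cμ) = 3.27/(3·1.82) = 3.27/5.46 = 0.5989

Final: 0.5989


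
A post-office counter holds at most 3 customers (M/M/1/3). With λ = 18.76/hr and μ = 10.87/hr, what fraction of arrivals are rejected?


ρ = λ/μ = 18.76/10.87 = 1.7259
P_K = (1−ρ)ρ^K/(1−ρ^(K+1)) = (-0.7259·5.140553)/(1 − 8.871829)
= -3.731276/-7.871829 = 0.474004

Final: 0.474004


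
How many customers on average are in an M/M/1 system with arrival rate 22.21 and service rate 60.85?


ρ = λ/μ = 22.21/60.85 = 0.3650
L = ρ/(1−ρ) = 0.3650/(1 − 0.3650) = 0.3650/0.6350 = 0.5748

Final: 0.5748


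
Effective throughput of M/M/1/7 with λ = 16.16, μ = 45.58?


ρ = 0.3545; P_K = (1−ρ)ρ^7/(1−ρ^8) = 0.0004546
λ_eff = λ(1 − P_K) = 16.16·(1 − 0.0004546) = 16.16·0.999545 = 16.1527 /hr

Final: 16.1527 /hr


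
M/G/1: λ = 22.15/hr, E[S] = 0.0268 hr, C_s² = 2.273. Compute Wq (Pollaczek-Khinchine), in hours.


ρ = λ·E[S] = 22.15·0.0268 = 0.5936
E[S²] = E[S]²(1+C_s²) = 0.0268²·(1+2.273) = 0.002351
Wq = λ·E[S²]/(2(1−ρ)) = 22.15·0.002351/(2·0.4064) = 0.06407 hr

Final: 0.06407 hr


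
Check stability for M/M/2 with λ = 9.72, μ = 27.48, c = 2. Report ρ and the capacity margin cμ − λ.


Total capacity cμ = 2·27.48 = 54.96/hr
ρ = λ/(cμ) = 9.72/54.96 = 0.1769
Stable ⇔ ρ < 1: YES
Spare capacity = cμ − λ = 54.96 − 9.72 = 45.24/hr

Final: ρ = 0.1769; stable; margin = 45.24/hr


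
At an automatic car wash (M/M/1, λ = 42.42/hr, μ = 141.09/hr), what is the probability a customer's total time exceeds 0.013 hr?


W ~ Exponential(μ−λ) for M/M/1.
μ − λ = 141.09 − 42.42 = 98.6700
P(W > t) = e^{−(μ−λ)t} = e^{−1.2827} = 0.277285

Final: 0.277285


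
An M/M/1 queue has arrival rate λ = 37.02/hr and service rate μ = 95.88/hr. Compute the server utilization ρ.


ρ = λ/μ = 37.02/95.88 = 0.3861

Final: 0.3861


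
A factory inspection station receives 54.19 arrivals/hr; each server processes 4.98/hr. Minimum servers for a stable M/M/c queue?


Stability requires cμ > λ ⇔ c > λ/μ.
λ/μ = 54.19/4.98 = 10.8815
Minimum integer c = ⌊10.8815⌋ + 1 = 11
Check: 11·4.98 = 54.78 > 54.19, while 10·4.98 = 49.80 ≤ 54.19

Final: 11 servers


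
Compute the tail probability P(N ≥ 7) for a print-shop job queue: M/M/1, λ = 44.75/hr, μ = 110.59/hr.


ρ = 44.75/110.59 = 0.4046
P(N ≥ n) = ρ^n = 0.4046^7 = 0.001776

Final: 0.001776


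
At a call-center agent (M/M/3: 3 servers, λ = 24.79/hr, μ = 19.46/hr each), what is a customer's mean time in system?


a = 1.2739; ρ = 0.4246; P₀ = 0.271434
Lq = P₀·a^c·ρ/(c!(1−ρ)²) = 0.11996
Wq = Lq/λ = 0.11996/24.79 = 0.004839 hr
W = Wq + 1/μ = 0.004839 + 0.05139 = 0.05623 hr

Final: 0.05623 hr


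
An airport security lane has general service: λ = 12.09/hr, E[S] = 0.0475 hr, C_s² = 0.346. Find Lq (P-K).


ρ = λ·E[S] = 12.09·0.0475 = 0.5743
Lq = ρ²(1+C_s²)/(2(1−ρ)) = 0.3298·(1+0.346)/(2·0.4257)
= 0.3298·1.3460/0.8515 = 0.52135

Final: 0.52135


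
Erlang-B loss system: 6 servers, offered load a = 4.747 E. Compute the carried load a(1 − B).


B(6,4.747) = 0.172781 (Erlang-B)
Carried load = a(1 − B) = 4.747·(1 − 0.172781) = 4.747·0.827219 = 3.9268 E

Final: 3.9268 Erlangs


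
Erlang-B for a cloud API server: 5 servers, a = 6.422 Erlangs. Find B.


B(c,a) = (a^c/c!) / Σ_{k=0}^{c} a^k/k!
a^5/5! = 91.027006
Σ terms (k=0..5): 1.00000 + 6.42200 + 20.62104 + 44.14278 + 70.87123 + 91.02701 = 234.084054
B = 91.027006/234.084054 = 0.388865

Final: 0.388865


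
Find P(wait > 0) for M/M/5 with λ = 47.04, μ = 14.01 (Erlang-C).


a = λ/μ = 3.3576; ρ = a/5 = 0.6715
P₀ = 0.030841 (from M/M/c formula)
C(c,a) = [a^c/(c!(1−ρ))]·P₀ = [426.72284/(120·0.3285)]·0.030841
= 10.82570·0.030841 = 0.333878

Final: 0.333878


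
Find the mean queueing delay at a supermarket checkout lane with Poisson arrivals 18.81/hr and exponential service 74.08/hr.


ρ = 18.81/74.08 = 0.2539
Wq = ρ/(μ−λ) = 0.2539/(74.08 − 18.81) = 0.2539/55.27 = 0.004594 hr

Final: 0.004594 hr


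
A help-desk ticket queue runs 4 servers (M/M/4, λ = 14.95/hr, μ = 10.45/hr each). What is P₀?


a = λ/μ = 14.95/10.45 = 1.4306; ρ = a/c = 0.3577
Σ_{k=0}^{3} a^k/k! (terms k=0..3) = 1.00000 + 1.43062 + 1.02334 + 0.48800 = 3.94197
Tail: a^4/(4!(1−ρ)) = 4.18890/(24·0.6423) = 0.27172
P₀ = 1/(3.94197 + 0.27172) = 1/4.21368 = 0.237322

Final: 0.237322


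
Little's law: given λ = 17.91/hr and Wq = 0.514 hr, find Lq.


Lq = λWq = 17.91·0.514 = 9.2057

Final: 9.2057


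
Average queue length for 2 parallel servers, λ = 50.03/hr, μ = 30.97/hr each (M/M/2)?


a = λ/μ = 1.6154; ρ = a/2 = 0.8077
P₀ = 0.106368
Lq = P₀·a^c·ρ / (c!·(1−ρ)²) = 0.106368·2.60963·0.8077/(2·0.03697)
= 3.03205

Final: 3.03205


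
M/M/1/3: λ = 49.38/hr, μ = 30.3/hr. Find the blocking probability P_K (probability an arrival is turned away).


ρ = λ/μ = 49.38/30.3 = 1.6297
P_K = (1−ρ)ρ^K/(1−ρ^(K+1)) = (-0.6297·4.328380)/(1 − 7.053974)
= -2.725594/-6.053974 = 0.450216

Final: 0.450216


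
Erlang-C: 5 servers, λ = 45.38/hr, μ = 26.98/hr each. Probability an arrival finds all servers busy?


a = λ/μ = 1.6820; ρ = a/5 = 0.3364
P₀ = 0.185455 (from M/M/c formula)
C(c,a) = [a^c/(c!(1−ρ))]·P₀ = [13.46210/(120·0.6636)]·0.185455
= 0.16905·0.185455 = 0.031352

Final: 0.031352
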